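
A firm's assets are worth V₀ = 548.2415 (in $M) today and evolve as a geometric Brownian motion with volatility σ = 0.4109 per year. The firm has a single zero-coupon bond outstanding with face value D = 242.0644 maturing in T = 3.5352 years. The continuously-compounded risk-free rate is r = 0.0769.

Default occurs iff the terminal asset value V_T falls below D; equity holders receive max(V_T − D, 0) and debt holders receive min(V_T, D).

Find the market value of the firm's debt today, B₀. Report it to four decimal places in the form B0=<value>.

d₁ = [ln(V₀/D) + (r + σ²/2)T] / (σ√T)
   = [ln(548.2415/242.0644) + (0.0769 + 0.5·0.4109²)·3.5352] / (0.4109·√3.5352)
   = [0.817512 + 0.570296] / 0.772579 = 1.796331
d₂ = d₁ − σ√T = 1.796331 − 0.772579 = 1.023752
N(d₁) = 0.963779,  N(d₂) = 0.847024,  e^(−rT) = 0.761963
E₀ = V₀·N(d₁) − D·e^(−rT)·N(d₂)
   = 548.2415·0.963779 − 242.0644·0.761963·0.847024 = 372.155077
B₀ = V₀ − E₀ = 548.2415 − 372.155077 = 176.086423

B0=176.0864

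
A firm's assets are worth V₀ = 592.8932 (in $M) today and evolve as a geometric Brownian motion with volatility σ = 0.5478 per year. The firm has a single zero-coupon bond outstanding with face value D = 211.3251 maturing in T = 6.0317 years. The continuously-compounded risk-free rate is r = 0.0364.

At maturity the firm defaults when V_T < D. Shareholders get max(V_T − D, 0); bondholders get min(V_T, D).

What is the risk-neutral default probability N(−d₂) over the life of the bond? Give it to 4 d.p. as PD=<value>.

PD=0.3985

d₁ = [ln(V₀/D) + (r + σ²/2)T] / (σ√T)
   = [ln(592.8932/211.3251) + (0.0364 + 0.5·0.5478²)·6.0317] / (0.5478·√6.0317)
   = [1.031617 + 1.124565] / 1.345370 = 1.602667
d₂ = d₁ − σ√T = 1.602667 − 1.345370 = 0.257297
risk-neutral PD = N(−d₂) = N(-0.257297) = 0.398475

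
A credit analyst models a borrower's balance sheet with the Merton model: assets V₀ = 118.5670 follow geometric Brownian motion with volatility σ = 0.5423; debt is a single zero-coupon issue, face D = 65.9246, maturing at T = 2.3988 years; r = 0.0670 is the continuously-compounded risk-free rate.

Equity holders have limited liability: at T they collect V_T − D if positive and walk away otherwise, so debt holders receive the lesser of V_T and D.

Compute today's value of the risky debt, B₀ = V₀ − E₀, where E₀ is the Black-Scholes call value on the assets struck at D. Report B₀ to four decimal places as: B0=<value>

B0=49.4963

d₁ = [ln(V₀/D) + (r + σ²/2)T] / (σ√T)
   = [ln(118.5670/65.9246) + (0.0670 + 0.5·0.5423²)·2.3988] / (0.5423·√2.3988)
   = [0.586967 + 0.513450] / 0.839917 = 1.310149
d₂ = d₁ − σ√T = 1.310149 − 0.839917 = 0.470231
N(d₁) = 0.904927,  N(d₂) = 0.680905,  e^(−rT) = 0.851531
E₀ = V₀·N(d₁) − D·e^(−rT)·N(d₂)
   = 118.5670·0.904927 − 65.9246·0.851531·0.680905 = 69.070656
B₀ = V₀ − E₀ = 118.5670 − 69.070656 = 49.496344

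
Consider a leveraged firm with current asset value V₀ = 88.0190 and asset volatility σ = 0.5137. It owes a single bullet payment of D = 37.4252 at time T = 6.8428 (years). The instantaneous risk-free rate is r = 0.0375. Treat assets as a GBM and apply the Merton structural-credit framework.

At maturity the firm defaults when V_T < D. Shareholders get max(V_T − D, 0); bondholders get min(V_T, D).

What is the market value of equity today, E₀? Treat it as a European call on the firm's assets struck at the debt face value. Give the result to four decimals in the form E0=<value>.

E0=65.8640

d₁ = [ln(V₀/D) + (r + σ²/2)T] / (σ√T)
   = [ln(88.0190/37.4252) + (0.0375 + 0.5·0.5137²)·6.8428] / (0.5137·√6.8428)
   = [0.855208 + 1.159470] / 1.343775 = 1.499268
d₂ = d₁ − σ√T = 1.499268 − 1.343775 = 0.155493
N(d₁) = 0.933098,  N(d₂) = 0.561784,  e^(−rT) = 0.773674
E₀ = V₀·N(d₁) − D·e^(−rT)·N(d₂)
   = 88.0190·0.933098 − 37.4252·0.773674·0.561784 = 65.863958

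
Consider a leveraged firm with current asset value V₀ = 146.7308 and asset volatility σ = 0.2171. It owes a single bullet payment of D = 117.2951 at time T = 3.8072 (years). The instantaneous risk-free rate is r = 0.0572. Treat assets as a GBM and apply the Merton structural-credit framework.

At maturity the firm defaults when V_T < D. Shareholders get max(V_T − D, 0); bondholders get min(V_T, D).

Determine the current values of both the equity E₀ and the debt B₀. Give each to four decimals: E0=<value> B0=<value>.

E0=56.1604 B0=90.5704

d₁ = [ln(V₀/D) + (r + σ²/2)T] / (σ√T)
   = [ln(146.7308/117.2951) + (0.0572 + 0.5·0.2171²)·3.8072] / (0.2171·√3.8072)
   = [0.223907 + 0.307493] / 0.423607 = 1.254465
d₂ = d₁ − σ√T = 1.254465 − 0.423607 = 0.830859
N(d₁) = 0.895164,  N(d₂) = 0.796973,  e^(−rT) = 0.804309
E₀ = V₀·N(d₁) − D·e^(−rT)·N(d₂)
   = 146.7308·0.895164 − 117.2951·0.804309·0.796973 = 56.160409
B₀ = V₀ − E₀ = 146.7308 − 56.160409 = 90.570391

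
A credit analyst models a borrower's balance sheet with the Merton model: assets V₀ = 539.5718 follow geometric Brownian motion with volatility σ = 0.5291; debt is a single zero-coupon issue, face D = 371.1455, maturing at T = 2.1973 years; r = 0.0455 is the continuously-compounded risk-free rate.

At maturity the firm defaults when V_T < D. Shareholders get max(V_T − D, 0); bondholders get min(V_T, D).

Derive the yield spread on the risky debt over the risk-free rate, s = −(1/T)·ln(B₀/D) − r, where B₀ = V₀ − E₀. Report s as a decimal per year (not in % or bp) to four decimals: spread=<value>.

spread=0.0792

d₁ = [ln(V₀/D) + (r + σ²/2)T] / (σ√T)
   = [ln(539.5718/371.1455) + (0.0455 + 0.5·0.5291²)·2.1973] / (0.5291·√2.1973)
   = [0.374182 + 0.407541] / 0.784300 = 0.996713
d₂ = d₁ − σ√T = 0.996713 − 0.784300 = 0.212413
N(d₁) = 0.840548,  N(d₂) = 0.584107,  e^(−rT) = 0.904858
E₀ = V₀·N(d₁) − D·e^(−rT)·N(d₂)
   = 539.5718·0.840548 − 371.1455·0.904858·0.584107 = 257.372904
B₀ = V₀ − E₀ = 539.5718 − 257.372904 = 282.198896
spread = −(1/T)·ln(B₀/D) − r = −(1/2.1973)·ln(282.198896/371.1455) − 0.0455 = 0.07919032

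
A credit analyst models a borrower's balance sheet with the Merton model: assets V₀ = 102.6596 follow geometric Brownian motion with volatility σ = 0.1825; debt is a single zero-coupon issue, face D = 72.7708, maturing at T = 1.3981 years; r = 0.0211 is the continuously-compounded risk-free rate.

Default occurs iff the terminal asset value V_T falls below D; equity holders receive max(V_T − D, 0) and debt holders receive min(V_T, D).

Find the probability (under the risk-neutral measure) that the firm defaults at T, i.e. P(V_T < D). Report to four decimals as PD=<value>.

d₁ = [ln(V₀/D) + (r + σ²/2)T] / (σ√T)
   = [ln(102.6596/72.7708) + (0.0211 + 0.5·0.1825²)·1.3981] / (0.1825·√1.3981)
   = [0.344104 + 0.052783] / 0.215790 = 1.839223
d₂ = d₁ − σ√T = 1.839223 − 0.215790 = 1.623433
risk-neutral PD = N(−d₂) = N(-1.623433) = 0.052248

PD=0.0522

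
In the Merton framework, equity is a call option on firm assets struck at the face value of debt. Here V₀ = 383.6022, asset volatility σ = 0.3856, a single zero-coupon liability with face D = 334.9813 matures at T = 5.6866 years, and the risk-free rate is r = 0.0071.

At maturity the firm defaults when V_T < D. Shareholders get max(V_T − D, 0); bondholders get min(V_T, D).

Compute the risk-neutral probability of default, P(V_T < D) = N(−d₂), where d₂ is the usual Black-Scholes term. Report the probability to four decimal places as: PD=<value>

PD=0.6058

d₁ = [ln(V₀/D) + (r + σ²/2)T] / (σ√T)
   = [ln(383.6022/334.9813) + (0.0071 + 0.5·0.3856²)·5.6866] / (0.3856·√5.6866)
   = [0.135531 + 0.463138] / 0.919525 = 0.651064
d₂ = d₁ − σ√T = 0.651064 − 0.919525 = -0.268461
risk-neutral PD = N(−d₂) = N(0.268461) = 0.605828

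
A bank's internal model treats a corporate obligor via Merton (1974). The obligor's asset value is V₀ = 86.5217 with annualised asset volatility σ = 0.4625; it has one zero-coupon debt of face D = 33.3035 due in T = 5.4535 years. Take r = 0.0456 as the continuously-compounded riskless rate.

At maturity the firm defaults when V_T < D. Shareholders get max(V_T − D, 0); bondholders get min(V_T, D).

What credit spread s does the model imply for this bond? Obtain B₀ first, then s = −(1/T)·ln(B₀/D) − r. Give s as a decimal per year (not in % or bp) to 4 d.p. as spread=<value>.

d₁ = [ln(V₀/D) + (r + σ²/2)T] / (σ√T)
   = [ln(86.5217/33.3035) + (0.0456 + 0.5·0.4625²)·5.4535] / (0.4625·√5.4535)
   = [0.954733 + 0.831948] / 1.080064 = 1.654237
d₂ = d₁ − σ√T = 1.654237 − 1.080064 = 0.574173
N(d₁) = 0.950960,  N(d₂) = 0.717075,  e^(−rT) = 0.779830
E₀ = V₀·N(d₁) − D·e^(−rT)·N(d₂)
   = 86.5217·0.950960 − 33.3035·0.779830·0.717075 = 63.655512
B₀ = V₀ − E₀ = 86.5217 − 63.655512 = 22.866188
spread = −(1/T)·ln(B₀/D) − r = −(1/5.4535)·ln(22.866188/33.3035) − 0.0456 = 0.02334713

spread=0.0233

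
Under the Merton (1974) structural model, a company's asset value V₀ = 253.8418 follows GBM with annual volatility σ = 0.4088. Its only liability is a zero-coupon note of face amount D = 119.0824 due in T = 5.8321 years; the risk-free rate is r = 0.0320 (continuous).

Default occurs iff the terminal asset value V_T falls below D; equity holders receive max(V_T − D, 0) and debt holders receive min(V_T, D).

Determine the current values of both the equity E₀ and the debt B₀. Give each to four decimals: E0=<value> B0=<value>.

E0=168.1617 B0=85.6801

d₁ = [ln(V₀/D) + (r + σ²/2)T] / (σ√T)
   = [ln(253.8418/119.0824) + (0.0320 + 0.5·0.4088²)·5.8321] / (0.4088·√5.8321)
   = [0.756896 + 0.673950] / 0.987241 = 1.449337
d₂ = d₁ − σ√T = 1.449337 − 0.987241 = 0.462096
N(d₁) = 0.926378,  N(d₂) = 0.677994,  e^(−rT) = 0.829753
E₀ = V₀·N(d₁) − D·e^(−rT)·N(d₂)
   = 253.8418·0.926378 − 119.0824·0.829753·0.677994 = 168.161666
B₀ = V₀ − E₀ = 253.8418 − 168.161666 = 85.680134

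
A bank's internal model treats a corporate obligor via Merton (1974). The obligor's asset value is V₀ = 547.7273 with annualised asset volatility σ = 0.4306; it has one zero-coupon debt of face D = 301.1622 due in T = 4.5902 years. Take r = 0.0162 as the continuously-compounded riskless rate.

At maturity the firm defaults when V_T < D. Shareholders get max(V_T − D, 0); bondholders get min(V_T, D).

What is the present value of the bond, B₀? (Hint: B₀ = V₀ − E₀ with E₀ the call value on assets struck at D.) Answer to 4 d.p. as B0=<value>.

B0=233.3652

d₁ = [ln(V₀/D) + (r + σ²/2)T] / (σ√T)
   = [ln(547.7273/301.1622) + (0.0162 + 0.5·0.4306²)·4.5902] / (0.4306·√4.5902)
   = [0.598129 + 0.499910] / 0.922550 = 1.190222
d₂ = d₁ − σ√T = 1.190222 − 0.922550 = 0.267672
N(d₁) = 0.883020,  N(d₂) = 0.605524,  e^(−rT) = 0.928336
E₀ = V₀·N(d₁) − D·e^(−rT)·N(d₂)
   = 547.7273·0.883020 − 301.1622·0.928336·0.605524 = 314.362070
B₀ = V₀ − E₀ = 547.7273 − 314.362070 = 233.365230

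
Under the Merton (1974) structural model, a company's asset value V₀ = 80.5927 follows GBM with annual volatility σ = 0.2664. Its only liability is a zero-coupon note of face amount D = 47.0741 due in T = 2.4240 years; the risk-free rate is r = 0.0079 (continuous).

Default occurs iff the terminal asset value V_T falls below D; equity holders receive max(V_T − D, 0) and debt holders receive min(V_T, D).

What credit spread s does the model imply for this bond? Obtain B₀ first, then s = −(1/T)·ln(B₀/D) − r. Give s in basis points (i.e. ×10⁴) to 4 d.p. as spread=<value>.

spread=93.6020

d₁ = [ln(V₀/D) + (r + σ²/2)T] / (σ√T)
   = [ln(80.5927/47.0741) + (0.0079 + 0.5·0.2664²)·2.4240] / (0.2664·√2.4240)
   = [0.537685 + 0.105164] / 0.414763 = 1.549917
d₂ = d₁ − σ√T = 1.549917 − 0.414763 = 1.135154
N(d₁) = 0.939419,  N(d₂) = 0.871845,  e^(−rT) = 0.981033
E₀ = V₀·N(d₁) − D·e^(−rT)·N(d₂)
   = 80.5927·0.939419 − 47.0741·0.981033·0.871845 = 35.447488
B₀ = V₀ − E₀ = 80.5927 − 35.447488 = 45.145212
spread = −(1/T)·ln(B₀/D) − r = −(1/2.4240)·ln(45.145212/47.0741) − 0.0079 = 0.00936020
in basis points: 0.00936020 × 10⁴ = 93.6020 bp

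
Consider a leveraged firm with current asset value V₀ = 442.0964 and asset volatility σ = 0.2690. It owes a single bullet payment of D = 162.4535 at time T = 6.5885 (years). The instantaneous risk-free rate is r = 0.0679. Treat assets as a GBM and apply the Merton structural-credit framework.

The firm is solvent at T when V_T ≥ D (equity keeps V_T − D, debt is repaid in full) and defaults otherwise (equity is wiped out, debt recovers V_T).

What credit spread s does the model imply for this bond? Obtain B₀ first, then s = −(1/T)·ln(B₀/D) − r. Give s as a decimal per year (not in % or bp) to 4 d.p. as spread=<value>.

spread=0.0013

d₁ = [ln(V₀/D) + (r + σ²/2)T] / (σ√T)
   = [ln(442.0964/162.4535) + (0.0679 + 0.5·0.2690²)·6.5885] / (0.2690·√6.5885)
   = [1.001136 + 0.685734] / 0.690471 = 2.443072
d₂ = d₁ − σ√T = 2.443072 − 0.690471 = 1.752600
N(d₁) = 0.992719,  N(d₂) = 0.960165,  e^(−rT) = 0.639314
E₀ = V₀·N(d₁) − D·e^(−rT)·N(d₂)
   = 442.0964·0.992719 − 162.4535·0.639314·0.960165 = 339.155719
B₀ = V₀ − E₀ = 442.0964 − 339.155719 = 102.940681
spread = −(1/T)·ln(B₀/D) − r = −(1/6.5885)·ln(102.940681/162.4535) − 0.0679 = 0.00134776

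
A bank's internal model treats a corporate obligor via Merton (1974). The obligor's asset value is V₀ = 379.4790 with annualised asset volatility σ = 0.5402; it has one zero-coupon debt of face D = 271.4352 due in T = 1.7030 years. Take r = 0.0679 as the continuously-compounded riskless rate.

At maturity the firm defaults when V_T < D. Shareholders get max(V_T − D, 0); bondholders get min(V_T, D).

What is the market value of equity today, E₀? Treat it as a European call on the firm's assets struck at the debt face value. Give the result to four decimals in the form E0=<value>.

E0=170.3244

d₁ = [ln(V₀/D) + (r + σ²/2)T] / (σ√T)
   = [ln(379.4790/271.4352) + (0.0679 + 0.5·0.5402²)·1.7030] / (0.5402·√1.7030)
   = [0.335076 + 0.364115] / 0.704956 = 0.991822
d₂ = d₁ − σ√T = 0.991822 − 0.704956 = 0.286866
N(d₁) = 0.839358,  N(d₂) = 0.612893,  e^(−rT) = 0.890801
E₀ = V₀·N(d₁) − D·e^(−rT)·N(d₂)
   = 379.4790·0.839358 − 271.4352·0.890801·0.612893 = 170.324376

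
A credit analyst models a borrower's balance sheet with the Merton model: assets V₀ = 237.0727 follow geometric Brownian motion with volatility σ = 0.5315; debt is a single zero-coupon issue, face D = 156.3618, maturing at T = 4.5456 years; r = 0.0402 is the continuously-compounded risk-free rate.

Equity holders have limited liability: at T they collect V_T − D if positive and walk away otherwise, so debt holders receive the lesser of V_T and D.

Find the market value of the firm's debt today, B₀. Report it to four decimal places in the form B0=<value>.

B0=95.5622

d₁ = [ln(V₀/D) + (r + σ²/2)T] / (σ√T)
   = [ln(237.0727/156.3618) + (0.0402 + 0.5·0.5315²)·4.5456] / (0.5315·√4.5456)
   = [0.416194 + 0.824782] / 1.133180 = 1.095127
d₂ = d₁ − σ√T = 1.095127 − 1.133180 = -0.038053
N(d₁) = 0.863269,  N(d₂) = 0.484823,  e^(−rT) = 0.832990
E₀ = V₀·N(d₁) − D·e^(−rT)·N(d₂)
   = 237.0727·0.863269 − 156.3618·0.832990·0.484823 = 141.510496
B₀ = V₀ − E₀ = 237.0727 − 141.510496 = 95.562204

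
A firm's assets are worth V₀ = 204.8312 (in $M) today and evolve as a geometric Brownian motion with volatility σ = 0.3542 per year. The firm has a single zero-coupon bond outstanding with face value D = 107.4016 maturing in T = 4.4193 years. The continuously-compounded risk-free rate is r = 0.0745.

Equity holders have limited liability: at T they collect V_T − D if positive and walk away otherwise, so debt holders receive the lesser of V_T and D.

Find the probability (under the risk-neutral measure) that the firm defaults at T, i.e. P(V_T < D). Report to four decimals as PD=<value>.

d₁ = [ln(V₀/D) + (r + σ²/2)T] / (σ√T)
   = [ln(204.8312/107.4016) + (0.0745 + 0.5·0.3542²)·4.4193] / (0.3542·√4.4193)
   = [0.645611 + 0.606455] / 0.744604 = 1.681520
d₂ = d₁ − σ√T = 1.681520 − 0.744604 = 0.936916
risk-neutral PD = N(−d₂) = N(-0.936916) = 0.174401

PD=0.1744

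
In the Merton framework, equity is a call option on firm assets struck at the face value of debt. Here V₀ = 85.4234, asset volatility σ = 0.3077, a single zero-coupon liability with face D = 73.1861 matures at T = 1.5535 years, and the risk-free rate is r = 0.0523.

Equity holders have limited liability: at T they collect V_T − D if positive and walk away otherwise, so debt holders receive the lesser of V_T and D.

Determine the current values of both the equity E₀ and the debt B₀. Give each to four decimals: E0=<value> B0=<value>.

d₁ = [ln(V₀/D) + (r + σ²/2)T] / (σ√T)
   = [ln(85.4234/73.1861) + (0.0523 + 0.5·0.3077²)·1.5535] / (0.3077·√1.5535)
   = [0.154615 + 0.154790] / 0.383516 = 0.806759
d₂ = d₁ − σ√T = 0.806759 − 0.383516 = 0.423243
N(d₁) = 0.790097,  N(d₂) = 0.663941,  e^(−rT) = 0.921965
E₀ = V₀·N(d₁) − D·e^(−rT)·N(d₂)
   = 85.4234·0.790097 − 73.1861·0.921965·0.663941 = 22.693359
B₀ = V₀ − E₀ = 85.4234 − 22.693359 = 62.730041

E0=22.6934 B0=62.7300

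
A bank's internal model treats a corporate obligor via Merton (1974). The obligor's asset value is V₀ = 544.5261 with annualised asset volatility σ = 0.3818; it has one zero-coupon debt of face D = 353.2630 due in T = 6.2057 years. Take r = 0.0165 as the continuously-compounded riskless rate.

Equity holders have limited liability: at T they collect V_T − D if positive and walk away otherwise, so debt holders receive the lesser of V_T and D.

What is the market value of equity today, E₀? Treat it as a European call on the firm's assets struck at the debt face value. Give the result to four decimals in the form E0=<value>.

E0=292.5656

d₁ = [ln(V₀/D) + (r + σ²/2)T] / (σ√T)
   = [ln(544.5261/353.2630) + (0.0165 + 0.5·0.3818²)·6.2057] / (0.3818·√6.2057)
   = [0.432703 + 0.554700] / 0.951111 = 1.038158
d₂ = d₁ − σ√T = 1.038158 − 0.951111 = 0.087046
N(d₁) = 0.850402,  N(d₂) = 0.534683,  e^(−rT) = 0.902674
E₀ = V₀·N(d₁) − D·e^(−rT)·N(d₂)
   = 544.5261·0.850402 − 353.2630·0.902674·0.534683 = 292.565619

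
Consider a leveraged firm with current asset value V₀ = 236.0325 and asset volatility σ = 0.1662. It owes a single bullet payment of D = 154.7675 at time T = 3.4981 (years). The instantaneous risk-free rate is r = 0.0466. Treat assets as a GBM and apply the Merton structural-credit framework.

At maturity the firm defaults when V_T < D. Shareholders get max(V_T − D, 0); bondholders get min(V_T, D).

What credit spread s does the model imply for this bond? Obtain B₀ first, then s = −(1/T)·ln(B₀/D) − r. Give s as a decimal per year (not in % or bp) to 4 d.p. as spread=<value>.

spread=0.0014

d₁ = [ln(V₀/D) + (r + σ²/2)T] / (σ√T)
   = [ln(236.0325/154.7675) + (0.0466 + 0.5·0.1662²)·3.4981] / (0.1662·√3.4981)
   = [0.422046 + 0.211324] / 0.310847 = 2.037560
d₂ = d₁ − σ√T = 2.037560 − 0.310847 = 1.726712
N(d₁) = 0.979203,  N(d₂) = 0.957890,  e^(−rT) = 0.849581
E₀ = V₀·N(d₁) − D·e^(−rT)·N(d₂)
   = 236.0325·0.979203 − 154.7675·0.849581·0.957890 = 105.173035
B₀ = V₀ − E₀ = 236.0325 − 105.173035 = 130.859465
spread = −(1/T)·ln(B₀/D) − r = −(1/3.4981)·ln(130.859465/154.7675) − 0.0466 = 0.00136891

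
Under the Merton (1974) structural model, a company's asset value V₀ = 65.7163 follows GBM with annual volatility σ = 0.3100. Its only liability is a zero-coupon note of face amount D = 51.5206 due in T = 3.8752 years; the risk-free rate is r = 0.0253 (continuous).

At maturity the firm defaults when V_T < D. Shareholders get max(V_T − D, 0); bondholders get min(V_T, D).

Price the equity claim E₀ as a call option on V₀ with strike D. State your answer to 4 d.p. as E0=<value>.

d₁ = [ln(V₀/D) + (r + σ²/2)T] / (σ√T)
   = [ln(65.7163/51.5206) + (0.0253 + 0.5·0.3100²)·3.8752] / (0.3100·√3.8752)
   = [0.243365 + 0.284246] / 0.610251 = 0.864580
d₂ = d₁ − σ√T = 0.864580 − 0.610251 = 0.254329
N(d₁) = 0.806365,  N(d₂) = 0.600379,  e^(−rT) = 0.906610
E₀ = V₀·N(d₁) − D·e^(−rT)·N(d₂)
   = 65.7163·0.806365 − 51.5206·0.906610·0.600379 = 24.948171

E0=24.9482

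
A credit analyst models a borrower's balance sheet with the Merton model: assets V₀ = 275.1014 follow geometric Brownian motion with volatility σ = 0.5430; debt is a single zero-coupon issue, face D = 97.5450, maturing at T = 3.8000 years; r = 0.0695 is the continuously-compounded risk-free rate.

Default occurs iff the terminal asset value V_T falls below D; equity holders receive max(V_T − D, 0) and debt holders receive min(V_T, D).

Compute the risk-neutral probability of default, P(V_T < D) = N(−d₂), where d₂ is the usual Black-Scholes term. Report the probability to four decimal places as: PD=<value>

d₁ = [ln(V₀/D) + (r + σ²/2)T] / (σ√T)
   = [ln(275.1014/97.5450) + (0.0695 + 0.5·0.5430²)·3.8000] / (0.5430·√3.8000)
   = [1.036826 + 0.824313] / 1.058502 = 1.758277
d₂ = d₁ − σ√T = 1.758277 − 1.058502 = 0.699775
risk-neutral PD = N(−d₂) = N(-0.699775) = 0.242034

PD=0.2420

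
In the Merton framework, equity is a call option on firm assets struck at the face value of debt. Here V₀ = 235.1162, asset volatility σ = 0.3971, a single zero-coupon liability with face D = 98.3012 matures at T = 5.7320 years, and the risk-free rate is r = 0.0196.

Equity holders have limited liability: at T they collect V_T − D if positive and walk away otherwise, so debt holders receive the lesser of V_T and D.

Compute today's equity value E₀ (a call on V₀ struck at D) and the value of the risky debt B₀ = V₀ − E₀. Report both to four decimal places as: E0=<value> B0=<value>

E0=157.1569 B0=77.9593

d₁ = [ln(V₀/D) + (r + σ²/2)T] / (σ√T)
   = [ln(235.1162/98.3012) + (0.0196 + 0.5·0.3971²)·5.7320] / (0.3971·√5.7320)
   = [0.872044 + 0.564282] / 0.950721 = 1.510776
d₂ = d₁ − σ√T = 1.510776 − 0.950721 = 0.560055
N(d₁) = 0.934577,  N(d₂) = 0.712279,  e^(−rT) = 0.893734
E₀ = V₀·N(d₁) − D·e^(−rT)·N(d₂)
   = 235.1162·0.934577 − 98.3012·0.893734·0.712279 = 157.156884
B₀ = V₀ − E₀ = 235.1162 − 157.156884 = 77.959316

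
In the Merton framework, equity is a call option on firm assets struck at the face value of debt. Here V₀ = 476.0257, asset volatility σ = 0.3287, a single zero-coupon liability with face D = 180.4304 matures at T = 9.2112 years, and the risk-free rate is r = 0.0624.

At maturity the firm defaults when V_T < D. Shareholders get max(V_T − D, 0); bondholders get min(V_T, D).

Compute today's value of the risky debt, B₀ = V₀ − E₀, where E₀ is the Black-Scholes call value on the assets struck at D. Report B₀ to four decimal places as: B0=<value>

d₁ = [ln(V₀/D) + (r + σ²/2)T] / (σ√T)
   = [ln(476.0257/180.4304) + (0.0624 + 0.5·0.3287²)·9.2112] / (0.3287·√9.2112)
   = [0.970127 + 1.072385] / 0.997603 = 2.047419
d₂ = d₁ − σ√T = 2.047419 − 0.997603 = 1.049816
N(d₁) = 0.979692,  N(d₂) = 0.853099,  e^(−rT) = 0.562829
E₀ = V₀·N(d₁) − D·e^(−rT)·N(d₂)
   = 476.0257·0.979692 − 180.4304·0.562829·0.853099 = 379.724883
B₀ = V₀ − E₀ = 476.0257 − 379.724883 = 96.300817

B0=96.3008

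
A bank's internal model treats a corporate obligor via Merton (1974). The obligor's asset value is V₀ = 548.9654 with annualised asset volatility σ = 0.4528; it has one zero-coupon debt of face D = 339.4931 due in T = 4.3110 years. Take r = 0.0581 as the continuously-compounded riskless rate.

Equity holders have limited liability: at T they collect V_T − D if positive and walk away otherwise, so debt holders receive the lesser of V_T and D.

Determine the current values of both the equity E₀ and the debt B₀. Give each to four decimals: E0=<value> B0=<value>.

d₁ = [ln(V₀/D) + (r + σ²/2)T] / (σ√T)
   = [ln(548.9654/339.4931) + (0.0581 + 0.5·0.4528²)·4.3110] / (0.4528·√4.3110)
   = [0.480582 + 0.692407] / 0.940146 = 1.247666
d₂ = d₁ − σ√T = 1.247666 − 0.940146 = 0.307520
N(d₁) = 0.893923,  N(d₂) = 0.620776,  e^(−rT) = 0.778436
E₀ = V₀·N(d₁) − D·e^(−rT)·N(d₂)
   = 548.9654·0.893923 − 339.4931·0.778436·0.620776 = 326.678296
B₀ = V₀ − E₀ = 548.9654 − 326.678296 = 222.287104

E0=326.6783 B0=222.2871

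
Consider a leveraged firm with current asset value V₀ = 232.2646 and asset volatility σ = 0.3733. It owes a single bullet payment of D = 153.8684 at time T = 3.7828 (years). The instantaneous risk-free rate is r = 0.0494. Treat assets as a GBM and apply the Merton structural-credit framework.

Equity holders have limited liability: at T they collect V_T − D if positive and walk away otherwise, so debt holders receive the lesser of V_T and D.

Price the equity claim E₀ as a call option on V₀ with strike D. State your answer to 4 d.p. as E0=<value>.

E0=118.4591

d₁ = [ln(V₀/D) + (r + σ²/2)T] / (σ√T)
   = [ln(232.2646/153.8684) + (0.0494 + 0.5·0.3733²)·3.7828] / (0.3733·√3.7828)
   = [0.411780 + 0.450442] / 0.726047 = 1.187557
d₂ = d₁ − σ√T = 1.187557 − 0.726047 = 0.461510
N(d₁) = 0.882496,  N(d₂) = 0.677784,  e^(−rT) = 0.829551
E₀ = V₀·N(d₁) − D·e^(−rT)·N(d₂)
   = 232.2646·0.882496 − 153.8684·0.829551·0.677784 = 118.459102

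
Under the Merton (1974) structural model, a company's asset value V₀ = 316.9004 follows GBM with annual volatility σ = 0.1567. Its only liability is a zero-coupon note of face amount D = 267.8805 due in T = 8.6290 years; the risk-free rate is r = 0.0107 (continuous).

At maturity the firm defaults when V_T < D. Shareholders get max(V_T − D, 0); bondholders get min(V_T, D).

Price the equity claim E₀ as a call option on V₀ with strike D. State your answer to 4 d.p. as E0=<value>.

d₁ = [ln(V₀/D) + (r + σ²/2)T] / (σ√T)
   = [ln(316.9004/267.8805) + (0.0107 + 0.5·0.1567²)·8.6290] / (0.1567·√8.6290)
   = [0.168047 + 0.198272] / 0.460309 = 0.795811
d₂ = d₁ − σ√T = 0.795811 − 0.460309 = 0.335503
N(d₁) = 0.786929,  N(d₂) = 0.631377,  e^(−rT) = 0.911804
E₀ = V₀·N(d₁) − D·e^(−rT)·N(d₂)
   = 316.9004·0.786929 − 267.8805·0.911804·0.631377 = 95.161492

E0=95.1615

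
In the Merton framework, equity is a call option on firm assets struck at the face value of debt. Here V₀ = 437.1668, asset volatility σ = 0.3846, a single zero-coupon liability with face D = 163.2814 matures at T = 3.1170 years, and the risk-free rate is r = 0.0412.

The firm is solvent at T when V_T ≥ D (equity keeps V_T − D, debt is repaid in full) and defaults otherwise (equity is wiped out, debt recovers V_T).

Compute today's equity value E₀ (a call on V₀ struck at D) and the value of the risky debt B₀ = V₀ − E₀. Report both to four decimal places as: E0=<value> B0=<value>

d₁ = [ln(V₀/D) + (r + σ²/2)T] / (σ√T)
   = [ln(437.1668/163.2814) + (0.0412 + 0.5·0.3846²)·3.1170] / (0.3846·√3.1170)
   = [0.984840 + 0.358949] / 0.679012 = 1.979035
d₂ = d₁ − σ√T = 1.979035 − 0.679012 = 1.300022
N(d₁) = 0.976094,  N(d₂) = 0.903203,  e^(−rT) = 0.879484
E₀ = V₀·N(d₁) − D·e^(−rT)·N(d₂)
   = 437.1668·0.976094 − 163.2814·0.879484·0.903203 = 297.012881
B₀ = V₀ − E₀ = 437.1668 − 297.012881 = 140.153919

E0=297.0129 B0=140.1539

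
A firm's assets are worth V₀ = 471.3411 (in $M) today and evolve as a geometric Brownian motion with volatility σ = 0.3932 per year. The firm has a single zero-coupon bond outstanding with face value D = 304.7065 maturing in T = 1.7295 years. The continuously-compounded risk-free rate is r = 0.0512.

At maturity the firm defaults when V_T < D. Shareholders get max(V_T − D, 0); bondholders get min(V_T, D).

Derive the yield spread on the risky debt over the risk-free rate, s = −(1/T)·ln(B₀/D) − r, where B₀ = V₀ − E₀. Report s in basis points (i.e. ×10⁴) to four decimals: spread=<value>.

d₁ = [ln(V₀/D) + (r + σ²/2)T] / (σ√T)
   = [ln(471.3411/304.7065) + (0.0512 + 0.5·0.3932²)·1.7295] / (0.3932·√1.7295)
   = [0.436233 + 0.222246] / 0.517099 = 1.273410
d₂ = d₁ − σ√T = 1.273410 − 0.517099 = 0.756311
N(d₁) = 0.898564,  N(d₂) = 0.775269,  e^(−rT) = 0.915257
E₀ = V₀·N(d₁) − D·e^(−rT)·N(d₂)
   = 471.3411·0.898564 − 304.7065·0.915257·0.775269 = 207.319417
B₀ = V₀ − E₀ = 471.3411 − 207.319417 = 264.021683
spread = −(1/T)·ln(B₀/D) − r = −(1/1.7295)·ln(264.021683/304.7065) − 0.0512 = 0.03166660
in basis points: 0.03166660 × 10⁴ = 316.6660 bp

spread=316.6660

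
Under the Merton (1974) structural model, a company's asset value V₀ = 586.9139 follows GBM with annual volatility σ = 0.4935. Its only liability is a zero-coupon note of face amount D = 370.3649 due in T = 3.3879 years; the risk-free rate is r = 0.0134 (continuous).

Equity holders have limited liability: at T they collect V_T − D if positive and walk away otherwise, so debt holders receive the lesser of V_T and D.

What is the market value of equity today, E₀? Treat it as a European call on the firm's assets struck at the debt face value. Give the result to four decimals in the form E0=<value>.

d₁ = [ln(V₀/D) + (r + σ²/2)T] / (σ√T)
   = [ln(586.9139/370.3649) + (0.0134 + 0.5·0.4935²)·3.3879] / (0.4935·√3.3879)
   = [0.460389 + 0.457946] / 0.908348 = 1.010995
d₂ = d₁ − σ√T = 1.010995 − 0.908348 = 0.102647
N(d₁) = 0.843991,  N(d₂) = 0.540878,  e^(−rT) = 0.955617
E₀ = V₀·N(d₁) − D·e^(−rT)·N(d₂)
   = 586.9139·0.843991 − 370.3649·0.955617·0.540878 = 303.918344

E0=303.9183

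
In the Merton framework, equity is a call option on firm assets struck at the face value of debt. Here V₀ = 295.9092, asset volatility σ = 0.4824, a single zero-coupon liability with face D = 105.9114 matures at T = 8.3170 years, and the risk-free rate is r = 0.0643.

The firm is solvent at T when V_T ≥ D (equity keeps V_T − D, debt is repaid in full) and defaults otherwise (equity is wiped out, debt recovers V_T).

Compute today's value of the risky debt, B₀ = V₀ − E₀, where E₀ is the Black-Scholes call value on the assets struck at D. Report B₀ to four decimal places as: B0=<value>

B0=51.4913

d₁ = [ln(V₀/D) + (r + σ²/2)T] / (σ√T)
   = [ln(295.9092/105.9114) + (0.0643 + 0.5·0.4824²)·8.3170] / (0.4824·√8.3170)
   = [1.027450 + 1.502507] / 1.391203 = 1.818538
d₂ = d₁ − σ√T = 1.818538 − 1.391203 = 0.427335
N(d₁) = 0.965509,  N(d₂) = 0.665432,  e^(−rT) = 0.585796
E₀ = V₀·N(d₁) − D·e^(−rT)·N(d₂)
   = 295.9092·0.965509 − 105.9114·0.585796·0.665432 = 244.417923
B₀ = V₀ − E₀ = 295.9092 − 244.417923 = 51.491277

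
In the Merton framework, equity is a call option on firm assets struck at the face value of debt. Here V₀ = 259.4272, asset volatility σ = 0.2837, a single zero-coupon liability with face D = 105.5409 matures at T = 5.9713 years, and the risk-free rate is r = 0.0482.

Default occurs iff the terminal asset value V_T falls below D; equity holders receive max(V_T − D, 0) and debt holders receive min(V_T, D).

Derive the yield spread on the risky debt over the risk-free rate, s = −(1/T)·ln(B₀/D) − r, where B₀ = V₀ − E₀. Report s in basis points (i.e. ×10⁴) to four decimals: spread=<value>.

d₁ = [ln(V₀/D) + (r + σ²/2)T] / (σ√T)
   = [ln(259.4272/105.5409) + (0.0482 + 0.5·0.2837²)·5.9713] / (0.2837·√5.9713)
   = [0.899378 + 0.528119] / 0.693256 = 2.059118
d₂ = d₁ − σ√T = 2.059118 − 0.693256 = 1.365862
N(d₁) = 0.980259,  N(d₂) = 0.914009,  e^(−rT) = 0.749899
E₀ = V₀·N(d₁) − D·e^(−rT)·N(d₂)
   = 259.4272·0.980259 − 105.5409·0.749899·0.914009 = 181.966478
B₀ = V₀ − E₀ = 259.4272 − 181.966478 = 77.460722
spread = −(1/T)·ln(B₀/D) − r = −(1/5.9713)·ln(77.460722/105.5409) − 0.0482 = 0.00360238
in basis points: 0.00360238 × 10⁴ = 36.0238 bp

spread=36.0238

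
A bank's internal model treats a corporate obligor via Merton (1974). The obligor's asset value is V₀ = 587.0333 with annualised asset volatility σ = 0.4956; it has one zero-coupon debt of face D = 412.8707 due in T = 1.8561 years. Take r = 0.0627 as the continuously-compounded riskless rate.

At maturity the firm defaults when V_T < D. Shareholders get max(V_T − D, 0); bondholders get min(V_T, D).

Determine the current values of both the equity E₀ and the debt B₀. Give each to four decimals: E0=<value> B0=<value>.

E0=263.3903 B0=323.6430

d₁ = [ln(V₀/D) + (r + σ²/2)T] / (σ√T)
   = [ln(587.0333/412.8707) + (0.0627 + 0.5·0.4956²)·1.8561] / (0.4956·√1.8561)
   = [0.351947 + 0.344325] / 0.675199 = 1.031209
d₂ = d₁ − σ√T = 1.031209 − 0.675199 = 0.356010
N(d₁) = 0.848779,  N(d₂) = 0.639083,  e^(−rT) = 0.890139
E₀ = V₀·N(d₁) − D·e^(−rT)·N(d₂)
   = 587.0333·0.848779 − 412.8707·0.890139·0.639083 = 263.390255
B₀ = V₀ − E₀ = 587.0333 − 263.390255 = 323.643045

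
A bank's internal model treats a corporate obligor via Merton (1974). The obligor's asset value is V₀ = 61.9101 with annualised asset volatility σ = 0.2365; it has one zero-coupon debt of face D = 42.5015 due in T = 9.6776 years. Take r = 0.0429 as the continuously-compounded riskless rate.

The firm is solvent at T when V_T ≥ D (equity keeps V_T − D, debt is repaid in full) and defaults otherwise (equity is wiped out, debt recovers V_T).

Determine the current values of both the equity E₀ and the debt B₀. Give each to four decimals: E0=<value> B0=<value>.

d₁ = [ln(V₀/D) + (r + σ²/2)T] / (σ√T)
   = [ln(61.9101/42.5015) + (0.0429 + 0.5·0.2365²)·9.6776] / (0.2365·√9.6776)
   = [0.376144 + 0.685814] / 0.735724 = 1.443419
d₂ = d₁ − σ√T = 1.443419 − 0.735724 = 0.707695
N(d₁) = 0.925549,  N(d₂) = 0.760433,  e^(−rT) = 0.660229
E₀ = V₀·N(d₁) − D·e^(−rT)·N(d₂)
   = 61.9101·0.925549 − 42.5015·0.660229·0.760433 = 35.962538
B₀ = V₀ − E₀ = 61.9101 − 35.962538 = 25.947562

E0=35.9625 B0=25.9476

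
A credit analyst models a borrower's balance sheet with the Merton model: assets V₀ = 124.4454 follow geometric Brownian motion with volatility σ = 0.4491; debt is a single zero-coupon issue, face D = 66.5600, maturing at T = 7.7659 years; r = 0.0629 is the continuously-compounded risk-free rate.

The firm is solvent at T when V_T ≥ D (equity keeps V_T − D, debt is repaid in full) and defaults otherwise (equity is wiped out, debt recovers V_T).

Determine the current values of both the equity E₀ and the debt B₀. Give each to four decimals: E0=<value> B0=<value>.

E0=91.7078 B0=32.7376

d₁ = [ln(V₀/D) + (r + σ²/2)T] / (σ√T)
   = [ln(124.4454/66.5600) + (0.0629 + 0.5·0.4491²)·7.7659] / (0.4491·√7.7659)
   = [0.625763 + 1.271630] / 1.251523 = 1.516067
d₂ = d₁ − σ√T = 1.516067 − 1.251523 = 0.264544
N(d₁) = 0.935249,  N(d₂) = 0.604320,  e^(−rT) = 0.613561
E₀ = V₀·N(d₁) − D·e^(−rT)·N(d₂)
   = 124.4454·0.935249 − 66.5600·0.613561·0.604320 = 91.707824
B₀ = V₀ − E₀ = 124.4454 − 91.707824 = 32.737576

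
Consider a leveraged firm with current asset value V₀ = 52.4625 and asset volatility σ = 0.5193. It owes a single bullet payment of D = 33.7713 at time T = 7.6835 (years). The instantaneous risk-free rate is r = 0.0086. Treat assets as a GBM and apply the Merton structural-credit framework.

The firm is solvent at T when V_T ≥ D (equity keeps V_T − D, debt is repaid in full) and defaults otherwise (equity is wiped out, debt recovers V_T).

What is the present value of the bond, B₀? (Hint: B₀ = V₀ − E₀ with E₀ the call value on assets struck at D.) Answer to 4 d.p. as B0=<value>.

B0=18.7164

d₁ = [ln(V₀/D) + (r + σ²/2)T] / (σ√T)
   = [ln(52.4625/33.7713) + (0.0086 + 0.5·0.5193²)·7.6835] / (0.5193·√7.6835)
   = [0.440487 + 1.102092] / 1.439454 = 1.071642
d₂ = d₁ − σ√T = 1.071642 − 1.439454 = -0.367812
N(d₁) = 0.858060,  N(d₂) = 0.356507,  e^(−rT) = 0.936058
E₀ = V₀·N(d₁) − D·e^(−rT)·N(d₂)
   = 52.4625·0.858060 − 33.7713·0.936058·0.356507 = 33.746103
B₀ = V₀ − E₀ = 52.4625 − 33.746103 = 18.716397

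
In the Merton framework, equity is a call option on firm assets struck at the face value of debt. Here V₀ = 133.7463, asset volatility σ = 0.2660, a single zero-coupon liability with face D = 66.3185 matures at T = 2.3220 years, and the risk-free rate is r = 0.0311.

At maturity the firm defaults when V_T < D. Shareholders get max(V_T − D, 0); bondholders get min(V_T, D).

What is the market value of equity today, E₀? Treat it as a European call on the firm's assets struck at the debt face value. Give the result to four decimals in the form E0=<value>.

E0=72.4397

d₁ = [ln(V₀/D) + (r + σ²/2)T] / (σ√T)
   = [ln(133.7463/66.3185) + (0.0311 + 0.5·0.2660²)·2.3220] / (0.2660·√2.3220)
   = [0.701476 + 0.154362] / 0.405334 = 2.111440
d₂ = d₁ − σ√T = 2.111440 − 0.405334 = 1.706106
N(d₁) = 0.982633,  N(d₂) = 0.956006,  e^(−rT) = 0.930332
E₀ = V₀·N(d₁) − D·e^(−rT)·N(d₂)
   = 133.7463·0.982633 − 66.3185·0.930332·0.956006 = 72.439657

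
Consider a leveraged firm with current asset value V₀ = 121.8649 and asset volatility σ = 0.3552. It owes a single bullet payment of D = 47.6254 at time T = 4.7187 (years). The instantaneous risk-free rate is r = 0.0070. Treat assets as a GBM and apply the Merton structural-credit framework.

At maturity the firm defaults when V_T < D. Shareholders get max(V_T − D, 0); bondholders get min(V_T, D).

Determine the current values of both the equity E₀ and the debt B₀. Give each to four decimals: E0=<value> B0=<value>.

E0=78.5065 B0=43.3584

d₁ = [ln(V₀/D) + (r + σ²/2)T] / (σ√T)
   = [ln(121.8649/47.6254) + (0.0070 + 0.5·0.3552²)·4.7187] / (0.3552·√4.7187)
   = [0.939547 + 0.330703] / 0.771586 = 1.646285
d₂ = d₁ − σ√T = 1.646285 − 0.771586 = 0.874699
N(d₁) = 0.950147,  N(d₂) = 0.809131,  e^(−rT) = 0.967509
E₀ = V₀·N(d₁) − D·e^(−rT)·N(d₂)
   = 121.8649·0.950147 − 47.6254·0.967509·0.809131 = 78.506485
B₀ = V₀ − E₀ = 121.8649 − 78.506485 = 43.358415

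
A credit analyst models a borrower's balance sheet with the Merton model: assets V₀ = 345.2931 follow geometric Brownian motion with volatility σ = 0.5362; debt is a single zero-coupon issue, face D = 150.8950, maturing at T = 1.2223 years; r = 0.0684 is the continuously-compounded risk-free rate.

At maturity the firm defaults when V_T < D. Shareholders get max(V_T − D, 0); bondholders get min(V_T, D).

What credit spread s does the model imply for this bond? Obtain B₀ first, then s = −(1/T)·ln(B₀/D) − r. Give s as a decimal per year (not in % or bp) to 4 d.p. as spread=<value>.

spread=0.0202

d₁ = [ln(V₀/D) + (r + σ²/2)T] / (σ√T)
   = [ln(345.2931/150.8950) + (0.0684 + 0.5·0.5362²)·1.2223] / (0.5362·√1.2223)
   = [0.827809 + 0.259317] / 0.592810 = 1.833853
d₂ = d₁ − σ√T = 1.833853 − 0.592810 = 1.241042
N(d₁) = 0.966662,  N(d₂) = 0.892705,  e^(−rT) = 0.919794
E₀ = V₀·N(d₁) − D·e^(−rT)·N(d₂)
   = 345.2931·0.966662 − 150.8950·0.919794·0.892705 = 209.881125
B₀ = V₀ − E₀ = 345.2931 − 209.881125 = 135.411975
spread = −(1/T)·ln(B₀/D) − r = −(1/1.2223)·ln(135.411975/150.8950) − 0.0684 = 0.02017272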